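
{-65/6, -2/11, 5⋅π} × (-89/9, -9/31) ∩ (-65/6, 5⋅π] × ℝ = {-2/11, 5⋅π} × (-89/9, -9/31)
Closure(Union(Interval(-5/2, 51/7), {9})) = Union({9}, Interval(-5/2, 51/7))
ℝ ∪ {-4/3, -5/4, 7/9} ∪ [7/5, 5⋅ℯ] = (-∞, ∞)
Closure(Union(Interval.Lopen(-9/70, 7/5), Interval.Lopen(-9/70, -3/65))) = Interval(-9/70, 7/5)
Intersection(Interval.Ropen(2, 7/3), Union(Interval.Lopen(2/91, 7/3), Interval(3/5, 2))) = Interval.Ropen(2, 7/3)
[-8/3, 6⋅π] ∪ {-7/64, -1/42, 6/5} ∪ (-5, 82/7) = (-5, 6⋅π]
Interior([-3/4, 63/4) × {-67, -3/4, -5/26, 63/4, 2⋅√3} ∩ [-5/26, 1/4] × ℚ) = ∅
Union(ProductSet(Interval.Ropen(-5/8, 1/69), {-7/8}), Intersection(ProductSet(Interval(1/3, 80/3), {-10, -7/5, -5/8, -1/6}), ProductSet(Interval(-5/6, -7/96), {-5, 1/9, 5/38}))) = ProductSet(Interval.Ropen(-5/8, 1/69), {-7/8})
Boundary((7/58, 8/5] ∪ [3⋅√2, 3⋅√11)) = {7/58, 8/5, 3⋅√11, 3⋅√2}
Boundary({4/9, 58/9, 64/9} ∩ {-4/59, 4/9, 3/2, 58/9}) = {4/9, 58/9}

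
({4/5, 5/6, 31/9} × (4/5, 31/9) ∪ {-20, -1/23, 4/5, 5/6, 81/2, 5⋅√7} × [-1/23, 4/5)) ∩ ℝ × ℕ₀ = ({4/5, 5/6, 31/9} × {1, 2, 3}) ∪ ({-20, -1/23, 4/5, 5/6, 81/2, 5⋅√7} × {0})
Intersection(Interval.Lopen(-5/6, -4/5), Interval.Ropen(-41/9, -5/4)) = EmptySet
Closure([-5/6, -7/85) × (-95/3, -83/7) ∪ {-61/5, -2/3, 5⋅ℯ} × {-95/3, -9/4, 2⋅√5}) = ({-5/6, -7/85} × [-95/3, -83/7]) ∪ ([-5/6, -7/85] × {-95/3, -83/7}) ∪ ([-5/6, -7/85) × (-95/3, -83/7)) ∪ ({-61/5, -2/3, 5⋅ℯ} × {-95/3, -9/4, 2⋅√5})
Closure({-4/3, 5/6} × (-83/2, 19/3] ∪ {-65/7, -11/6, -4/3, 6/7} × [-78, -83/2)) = ({-4/3, 5/6} × [-83/2, 19/3]) ∪ ({-65/7, -11/6, -4/3, 6/7} × [-78, -83/2])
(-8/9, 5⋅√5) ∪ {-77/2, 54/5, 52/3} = {-77/2, 52/3} ∪ (-8/9, 5⋅√5)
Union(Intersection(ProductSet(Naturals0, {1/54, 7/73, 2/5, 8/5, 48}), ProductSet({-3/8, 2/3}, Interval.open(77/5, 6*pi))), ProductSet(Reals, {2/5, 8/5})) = ProductSet(Reals, {2/5, 8/5})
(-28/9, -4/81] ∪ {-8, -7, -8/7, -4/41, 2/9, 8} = {-8, -7, 2/9, 8} ∪ (-28/9, -4/81]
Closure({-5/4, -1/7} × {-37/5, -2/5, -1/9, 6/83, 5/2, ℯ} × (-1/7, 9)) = {-5/4, -1/7} × {-37/5, -2/5, -1/9, 6/83, 5/2, ℯ} × [-1/7, 9]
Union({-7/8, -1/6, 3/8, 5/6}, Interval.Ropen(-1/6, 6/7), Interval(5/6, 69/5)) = Union({-7/8}, Interval(-1/6, 69/5))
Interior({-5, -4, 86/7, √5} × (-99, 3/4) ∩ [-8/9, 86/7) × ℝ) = ∅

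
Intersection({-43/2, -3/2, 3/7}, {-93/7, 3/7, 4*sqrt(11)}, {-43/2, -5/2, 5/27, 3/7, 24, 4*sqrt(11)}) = {3/7}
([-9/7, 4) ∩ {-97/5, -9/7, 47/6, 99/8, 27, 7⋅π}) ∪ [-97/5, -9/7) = [-97/5, -9/7]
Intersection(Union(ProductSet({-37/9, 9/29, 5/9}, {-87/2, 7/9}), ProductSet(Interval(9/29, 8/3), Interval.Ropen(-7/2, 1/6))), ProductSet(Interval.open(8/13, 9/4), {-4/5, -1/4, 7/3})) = ProductSet(Interval.open(8/13, 9/4), {-4/5, -1/4})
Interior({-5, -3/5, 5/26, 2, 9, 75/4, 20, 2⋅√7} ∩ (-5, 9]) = ∅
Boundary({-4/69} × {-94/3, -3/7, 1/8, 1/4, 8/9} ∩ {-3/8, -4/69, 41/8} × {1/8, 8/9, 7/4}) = {-4/69} × {1/8, 8/9}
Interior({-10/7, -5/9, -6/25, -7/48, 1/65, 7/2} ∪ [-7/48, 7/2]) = (-7/48, 7/2)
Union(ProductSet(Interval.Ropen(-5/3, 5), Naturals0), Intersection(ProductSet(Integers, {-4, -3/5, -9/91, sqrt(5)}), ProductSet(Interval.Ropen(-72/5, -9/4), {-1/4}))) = ProductSet(Interval.Ropen(-5/3, 5), Naturals0)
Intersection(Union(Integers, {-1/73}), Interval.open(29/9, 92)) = Range(4, 92, 1)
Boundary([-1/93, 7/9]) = {-1/93, 7/9}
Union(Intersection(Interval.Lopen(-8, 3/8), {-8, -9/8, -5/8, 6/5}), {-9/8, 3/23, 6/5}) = {-9/8, -5/8, 3/23, 6/5}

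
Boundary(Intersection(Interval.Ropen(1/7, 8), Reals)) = {1/7, 8}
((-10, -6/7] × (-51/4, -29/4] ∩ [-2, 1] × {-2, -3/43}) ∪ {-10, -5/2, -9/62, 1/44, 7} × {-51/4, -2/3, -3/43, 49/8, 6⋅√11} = {-10, -5/2, -9/62, 1/44, 7} × {-51/4, -2/3, -3/43, 49/8, 6⋅√11}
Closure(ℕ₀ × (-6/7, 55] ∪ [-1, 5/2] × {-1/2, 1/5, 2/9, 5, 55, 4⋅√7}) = (ℕ₀ × [-6/7, 55]) ∪ ([-1, 5/2] × {-1/2, 1/5, 2/9, 5, 55, 4⋅√7})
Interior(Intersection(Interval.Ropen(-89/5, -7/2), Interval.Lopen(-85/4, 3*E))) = Interval.open(-89/5, -7/2)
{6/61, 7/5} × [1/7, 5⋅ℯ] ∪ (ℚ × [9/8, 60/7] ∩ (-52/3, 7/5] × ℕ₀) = ({6/61, 7/5} × [1/7, 5⋅ℯ]) ∪ ((ℚ ∩ (-52/3, 7/5]) × {2, 3, …, 8})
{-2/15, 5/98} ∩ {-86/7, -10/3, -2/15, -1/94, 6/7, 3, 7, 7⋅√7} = {-2/15}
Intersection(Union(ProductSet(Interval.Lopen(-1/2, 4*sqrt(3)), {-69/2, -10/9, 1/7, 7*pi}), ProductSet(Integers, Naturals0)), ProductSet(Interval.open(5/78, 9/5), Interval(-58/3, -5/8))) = ProductSet(Interval.open(5/78, 9/5), {-10/9})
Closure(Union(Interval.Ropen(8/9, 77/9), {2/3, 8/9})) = Union({2/3}, Interval(8/9, 77/9))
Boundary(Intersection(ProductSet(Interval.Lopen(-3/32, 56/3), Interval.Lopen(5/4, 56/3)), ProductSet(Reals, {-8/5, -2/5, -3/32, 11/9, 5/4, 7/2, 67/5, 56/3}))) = ProductSet(Interval(-3/32, 56/3), {7/2, 67/5, 56/3})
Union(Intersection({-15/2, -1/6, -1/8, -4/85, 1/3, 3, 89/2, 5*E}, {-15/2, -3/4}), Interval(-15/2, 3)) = Interval(-15/2, 3)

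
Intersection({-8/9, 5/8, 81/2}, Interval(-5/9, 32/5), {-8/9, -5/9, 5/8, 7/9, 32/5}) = {5/8}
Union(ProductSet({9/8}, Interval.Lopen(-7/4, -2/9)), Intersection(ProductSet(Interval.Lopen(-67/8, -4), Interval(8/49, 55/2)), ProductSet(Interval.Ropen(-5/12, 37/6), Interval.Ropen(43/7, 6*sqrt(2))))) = ProductSet({9/8}, Interval.Lopen(-7/4, -2/9))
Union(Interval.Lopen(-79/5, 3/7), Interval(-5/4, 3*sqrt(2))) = Interval.Lopen(-79/5, 3*sqrt(2))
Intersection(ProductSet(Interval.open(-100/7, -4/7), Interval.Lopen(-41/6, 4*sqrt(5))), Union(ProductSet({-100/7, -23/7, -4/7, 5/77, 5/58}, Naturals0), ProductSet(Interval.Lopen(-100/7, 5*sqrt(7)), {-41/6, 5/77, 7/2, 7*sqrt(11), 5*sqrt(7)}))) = Union(ProductSet({-23/7}, Range(0, 9, 1)), ProductSet(Interval.open(-100/7, -4/7), {5/77, 7/2}))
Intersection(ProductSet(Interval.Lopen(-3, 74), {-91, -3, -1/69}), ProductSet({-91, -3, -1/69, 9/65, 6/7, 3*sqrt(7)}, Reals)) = ProductSet({-1/69, 9/65, 6/7, 3*sqrt(7)}, {-91, -3, -1/69})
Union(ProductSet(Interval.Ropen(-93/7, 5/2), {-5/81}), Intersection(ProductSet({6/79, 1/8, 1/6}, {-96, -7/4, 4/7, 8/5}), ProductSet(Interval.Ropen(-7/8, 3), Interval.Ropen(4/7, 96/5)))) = Union(ProductSet({6/79, 1/8, 1/6}, {4/7, 8/5}), ProductSet(Interval.Ropen(-93/7, 5/2), {-5/81}))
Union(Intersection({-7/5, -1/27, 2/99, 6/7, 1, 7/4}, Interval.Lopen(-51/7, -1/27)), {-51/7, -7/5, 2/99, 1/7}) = {-51/7, -7/5, -1/27, 2/99, 1/7}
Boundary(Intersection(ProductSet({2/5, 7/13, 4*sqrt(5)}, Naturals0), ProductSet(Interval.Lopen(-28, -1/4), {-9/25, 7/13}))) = EmptySet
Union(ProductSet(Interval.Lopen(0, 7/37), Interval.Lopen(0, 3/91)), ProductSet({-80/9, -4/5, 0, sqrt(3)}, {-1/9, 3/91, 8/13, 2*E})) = Union(ProductSet({-80/9, -4/5, 0, sqrt(3)}, {-1/9, 3/91, 8/13, 2*E}), ProductSet(Interval.Lopen(0, 7/37), Interval.Lopen(0, 3/91)))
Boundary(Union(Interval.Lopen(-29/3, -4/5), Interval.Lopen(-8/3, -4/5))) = {-29/3, -4/5}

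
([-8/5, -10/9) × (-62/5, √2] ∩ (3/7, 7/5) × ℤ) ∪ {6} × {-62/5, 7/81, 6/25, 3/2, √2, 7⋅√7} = {6} × {-62/5, 7/81, 6/25, 3/2, √2, 7⋅√7}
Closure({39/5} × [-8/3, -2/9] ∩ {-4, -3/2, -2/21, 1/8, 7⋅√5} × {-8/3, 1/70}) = ∅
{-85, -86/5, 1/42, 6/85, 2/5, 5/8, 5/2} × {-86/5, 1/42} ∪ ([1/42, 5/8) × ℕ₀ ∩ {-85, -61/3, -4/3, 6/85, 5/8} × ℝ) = ({6/85} × ℕ₀) ∪ ({-85, -86/5, 1/42, 6/85, 2/5, 5/8, 5/2} × {-86/5, 1/42})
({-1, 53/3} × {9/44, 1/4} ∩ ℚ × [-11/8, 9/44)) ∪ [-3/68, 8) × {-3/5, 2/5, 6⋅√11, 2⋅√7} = [-3/68, 8) × {-3/5, 2/5, 6⋅√11, 2⋅√7}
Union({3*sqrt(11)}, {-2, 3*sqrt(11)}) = {-2, 3*sqrt(11)}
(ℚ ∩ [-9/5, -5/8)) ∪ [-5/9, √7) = [-5/9, √7) ∪ (ℚ ∩ [-9/5, -5/8))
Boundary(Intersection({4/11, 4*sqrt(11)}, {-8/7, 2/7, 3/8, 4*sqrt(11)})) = {4*sqrt(11)}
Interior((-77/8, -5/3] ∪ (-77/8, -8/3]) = (-77/8, -5/3)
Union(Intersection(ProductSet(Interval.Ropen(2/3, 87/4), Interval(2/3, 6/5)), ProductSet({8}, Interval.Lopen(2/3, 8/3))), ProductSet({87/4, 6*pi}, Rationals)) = Union(ProductSet({8}, Interval.Lopen(2/3, 6/5)), ProductSet({87/4, 6*pi}, Rationals))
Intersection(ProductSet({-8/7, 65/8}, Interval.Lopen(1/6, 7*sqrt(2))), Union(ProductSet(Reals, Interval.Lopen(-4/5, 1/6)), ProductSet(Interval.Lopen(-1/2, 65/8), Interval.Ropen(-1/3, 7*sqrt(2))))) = ProductSet({65/8}, Interval.open(1/6, 7*sqrt(2)))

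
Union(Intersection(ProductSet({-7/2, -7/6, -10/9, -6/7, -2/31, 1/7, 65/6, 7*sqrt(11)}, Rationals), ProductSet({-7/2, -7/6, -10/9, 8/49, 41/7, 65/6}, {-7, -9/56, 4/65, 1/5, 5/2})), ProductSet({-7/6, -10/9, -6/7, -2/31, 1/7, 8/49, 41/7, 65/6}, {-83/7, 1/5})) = Union(ProductSet({-7/2, -7/6, -10/9, 65/6}, {-7, -9/56, 4/65, 1/5, 5/2}), ProductSet({-7/6, -10/9, -6/7, -2/31, 1/7, 8/49, 41/7, 65/6}, {-83/7, 1/5}))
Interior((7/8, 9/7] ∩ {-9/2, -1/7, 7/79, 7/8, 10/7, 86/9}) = ∅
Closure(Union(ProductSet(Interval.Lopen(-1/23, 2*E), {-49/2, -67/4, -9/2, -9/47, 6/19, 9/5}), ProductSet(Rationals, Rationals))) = ProductSet(Reals, Reals)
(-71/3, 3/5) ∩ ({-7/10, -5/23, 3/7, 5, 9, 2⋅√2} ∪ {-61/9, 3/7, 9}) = {-61/9, -7/10, -5/23, 3/7}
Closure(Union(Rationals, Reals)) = Reals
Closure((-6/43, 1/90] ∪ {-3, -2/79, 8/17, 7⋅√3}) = {-3, 8/17, 7⋅√3} ∪ [-6/43, 1/90]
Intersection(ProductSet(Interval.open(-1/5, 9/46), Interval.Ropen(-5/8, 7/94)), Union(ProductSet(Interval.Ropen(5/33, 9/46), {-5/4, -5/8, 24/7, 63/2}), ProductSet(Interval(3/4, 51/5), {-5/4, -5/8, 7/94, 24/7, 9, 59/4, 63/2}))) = ProductSet(Interval.Ropen(5/33, 9/46), {-5/8})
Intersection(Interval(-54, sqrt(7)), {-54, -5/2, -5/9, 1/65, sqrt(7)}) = {-54, -5/2, -5/9, 1/65, sqrt(7)}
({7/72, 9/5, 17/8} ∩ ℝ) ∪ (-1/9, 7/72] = (-1/9, 7/72] ∪ {9/5, 17/8}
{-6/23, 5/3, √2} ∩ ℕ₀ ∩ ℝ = ∅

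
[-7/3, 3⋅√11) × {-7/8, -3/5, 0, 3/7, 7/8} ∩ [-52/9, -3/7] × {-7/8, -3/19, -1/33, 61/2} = [-7/3, -3/7] × {-7/8}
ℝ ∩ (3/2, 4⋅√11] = (3/2, 4⋅√11]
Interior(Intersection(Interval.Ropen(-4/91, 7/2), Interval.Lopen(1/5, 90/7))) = Interval.open(1/5, 7/2)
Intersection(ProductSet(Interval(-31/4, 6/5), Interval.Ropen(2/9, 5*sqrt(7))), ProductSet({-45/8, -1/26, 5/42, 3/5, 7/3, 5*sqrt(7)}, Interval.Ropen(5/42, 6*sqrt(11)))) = ProductSet({-45/8, -1/26, 5/42, 3/5}, Interval.Ropen(2/9, 5*sqrt(7)))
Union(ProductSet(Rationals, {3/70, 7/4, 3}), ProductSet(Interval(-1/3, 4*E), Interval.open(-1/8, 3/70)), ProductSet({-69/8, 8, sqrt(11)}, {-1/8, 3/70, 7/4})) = Union(ProductSet({-69/8, 8, sqrt(11)}, {-1/8, 3/70, 7/4}), ProductSet(Interval(-1/3, 4*E), Interval.open(-1/8, 3/70)), ProductSet(Rationals, {3/70, 7/4, 3}))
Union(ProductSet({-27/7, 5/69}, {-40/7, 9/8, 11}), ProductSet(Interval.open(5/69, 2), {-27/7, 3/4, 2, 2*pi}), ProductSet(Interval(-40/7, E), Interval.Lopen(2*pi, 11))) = Union(ProductSet({-27/7, 5/69}, {-40/7, 9/8, 11}), ProductSet(Interval(-40/7, E), Interval.Lopen(2*pi, 11)), ProductSet(Interval.open(5/69, 2), {-27/7, 3/4, 2, 2*pi}))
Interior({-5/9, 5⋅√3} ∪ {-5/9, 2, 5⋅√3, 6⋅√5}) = ∅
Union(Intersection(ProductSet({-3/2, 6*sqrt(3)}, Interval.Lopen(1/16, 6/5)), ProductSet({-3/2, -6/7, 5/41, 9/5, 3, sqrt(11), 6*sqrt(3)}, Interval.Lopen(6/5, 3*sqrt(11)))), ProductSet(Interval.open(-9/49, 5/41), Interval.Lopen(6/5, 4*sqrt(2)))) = ProductSet(Interval.open(-9/49, 5/41), Interval.Lopen(6/5, 4*sqrt(2)))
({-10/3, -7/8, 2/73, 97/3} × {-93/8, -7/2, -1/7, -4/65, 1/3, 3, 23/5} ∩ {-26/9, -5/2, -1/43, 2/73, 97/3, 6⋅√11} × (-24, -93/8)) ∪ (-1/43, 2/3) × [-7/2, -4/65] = (-1/43, 2/3) × [-7/2, -4/65]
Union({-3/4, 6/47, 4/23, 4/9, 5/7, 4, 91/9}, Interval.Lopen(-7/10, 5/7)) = Union({-3/4, 4, 91/9}, Interval.Lopen(-7/10, 5/7))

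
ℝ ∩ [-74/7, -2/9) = [-74/7, -2/9)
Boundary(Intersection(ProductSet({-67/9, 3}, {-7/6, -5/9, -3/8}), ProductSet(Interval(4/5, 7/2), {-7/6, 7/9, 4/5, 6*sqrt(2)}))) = ProductSet({3}, {-7/6})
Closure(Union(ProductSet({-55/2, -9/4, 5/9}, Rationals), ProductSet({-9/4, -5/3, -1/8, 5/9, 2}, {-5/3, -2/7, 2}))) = Union(ProductSet({-55/2, -9/4, 5/9}, Reals), ProductSet({-9/4, -5/3, -1/8, 5/9, 2}, {-5/3, -2/7, 2}))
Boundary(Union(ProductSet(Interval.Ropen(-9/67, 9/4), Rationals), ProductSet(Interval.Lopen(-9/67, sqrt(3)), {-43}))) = ProductSet(Interval(-9/67, 9/4), Reals)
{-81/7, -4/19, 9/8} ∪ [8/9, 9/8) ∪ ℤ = ℤ ∪ {-81/7, -4/19} ∪ [8/9, 9/8]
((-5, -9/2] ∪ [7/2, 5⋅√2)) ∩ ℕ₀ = {4, 5, 6, 7}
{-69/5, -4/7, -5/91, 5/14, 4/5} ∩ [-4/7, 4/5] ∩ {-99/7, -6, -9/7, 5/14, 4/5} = {5/14, 4/5}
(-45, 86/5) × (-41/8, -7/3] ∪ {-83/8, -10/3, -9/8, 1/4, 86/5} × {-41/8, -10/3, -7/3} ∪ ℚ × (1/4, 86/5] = (ℚ × (1/4, 86/5]) ∪ ({-83/8, -10/3, -9/8, 1/4, 86/5} × {-41/8, -10/3, -7/3}) ∪ ((-45, 86/5) × (-41/8, -7/3])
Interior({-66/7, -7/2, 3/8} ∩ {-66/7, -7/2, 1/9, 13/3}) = ∅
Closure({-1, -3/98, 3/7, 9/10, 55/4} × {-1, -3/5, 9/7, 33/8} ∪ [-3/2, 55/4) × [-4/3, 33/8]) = [-3/2, 55/4] × [-4/3, 33/8]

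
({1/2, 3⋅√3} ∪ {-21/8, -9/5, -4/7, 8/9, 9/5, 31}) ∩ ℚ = {-21/8, -9/5, -4/7, 1/2, 8/9, 9/5, 31}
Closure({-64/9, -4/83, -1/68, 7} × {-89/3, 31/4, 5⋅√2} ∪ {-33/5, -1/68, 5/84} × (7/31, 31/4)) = ({-33/5, -1/68, 5/84} × [7/31, 31/4]) ∪ ({-64/9, -4/83, -1/68, 7} × {-89/3, 31/4, 5⋅√2})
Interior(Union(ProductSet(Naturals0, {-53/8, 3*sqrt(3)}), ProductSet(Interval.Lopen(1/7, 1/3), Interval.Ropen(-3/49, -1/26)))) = ProductSet(Interval.open(1/7, 1/3), Interval.open(-3/49, -1/26))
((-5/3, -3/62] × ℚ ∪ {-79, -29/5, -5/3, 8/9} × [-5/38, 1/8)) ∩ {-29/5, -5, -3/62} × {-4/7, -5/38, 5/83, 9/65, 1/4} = ({-29/5} × {-5/38, 5/83}) ∪ ({-3/62} × {-4/7, -5/38, 5/83, 9/65, 1/4})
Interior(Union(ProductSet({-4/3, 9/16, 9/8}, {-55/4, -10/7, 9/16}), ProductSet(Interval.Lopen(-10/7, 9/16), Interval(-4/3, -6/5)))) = ProductSet(Interval.open(-10/7, 9/16), Interval.open(-4/3, -6/5))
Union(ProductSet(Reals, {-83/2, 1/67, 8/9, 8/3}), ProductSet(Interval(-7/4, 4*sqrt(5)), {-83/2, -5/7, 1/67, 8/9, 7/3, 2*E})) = Union(ProductSet(Interval(-7/4, 4*sqrt(5)), {-83/2, -5/7, 1/67, 8/9, 7/3, 2*E}), ProductSet(Reals, {-83/2, 1/67, 8/9, 8/3}))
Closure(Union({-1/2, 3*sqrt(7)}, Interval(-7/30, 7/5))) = Union({-1/2, 3*sqrt(7)}, Interval(-7/30, 7/5))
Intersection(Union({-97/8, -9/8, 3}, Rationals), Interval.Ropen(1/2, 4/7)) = Intersection(Interval.Ropen(1/2, 4/7), Rationals)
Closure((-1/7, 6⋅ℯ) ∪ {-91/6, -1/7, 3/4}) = {-91/6} ∪ [-1/7, 6⋅ℯ]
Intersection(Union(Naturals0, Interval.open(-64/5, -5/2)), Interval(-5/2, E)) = Range(0, 3, 1)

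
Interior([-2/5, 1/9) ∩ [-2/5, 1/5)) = (-2/5, 1/9)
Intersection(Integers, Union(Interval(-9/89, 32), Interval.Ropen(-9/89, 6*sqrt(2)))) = Range(0, 33, 1)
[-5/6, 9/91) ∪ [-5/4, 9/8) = [-5/4, 9/8)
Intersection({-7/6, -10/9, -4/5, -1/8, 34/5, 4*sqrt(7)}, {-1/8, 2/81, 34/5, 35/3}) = {-1/8, 34/5}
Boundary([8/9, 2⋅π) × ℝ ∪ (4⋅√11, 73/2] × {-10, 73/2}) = ({8/9, 2⋅π} × ℝ) ∪ ([4⋅√11, 73/2] × {-10, 73/2})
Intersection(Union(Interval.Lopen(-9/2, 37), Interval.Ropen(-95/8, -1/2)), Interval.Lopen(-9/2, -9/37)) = Interval.Lopen(-9/2, -9/37)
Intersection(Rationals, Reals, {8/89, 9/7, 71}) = {8/89, 9/7, 71}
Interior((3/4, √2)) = (3/4, √2)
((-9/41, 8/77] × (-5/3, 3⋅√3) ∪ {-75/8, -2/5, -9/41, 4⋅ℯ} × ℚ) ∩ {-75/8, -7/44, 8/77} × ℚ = ({-75/8} × ℚ) ∪ ({-7/44, 8/77} × (ℚ ∩ (-5/3, 3⋅√3)))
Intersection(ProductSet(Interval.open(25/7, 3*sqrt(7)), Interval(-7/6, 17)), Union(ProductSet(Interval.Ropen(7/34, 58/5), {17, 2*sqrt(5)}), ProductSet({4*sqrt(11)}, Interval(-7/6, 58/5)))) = ProductSet(Interval.open(25/7, 3*sqrt(7)), {17, 2*sqrt(5)})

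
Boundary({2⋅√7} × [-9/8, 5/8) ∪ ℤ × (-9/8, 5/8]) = (ℤ ∪ {2⋅√7}) × [-9/8, 5/8]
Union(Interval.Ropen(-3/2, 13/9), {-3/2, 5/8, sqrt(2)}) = Interval.Ropen(-3/2, 13/9)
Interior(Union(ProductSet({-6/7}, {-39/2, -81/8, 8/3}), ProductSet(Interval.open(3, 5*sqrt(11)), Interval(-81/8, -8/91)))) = ProductSet(Interval.open(3, 5*sqrt(11)), Interval.open(-81/8, -8/91))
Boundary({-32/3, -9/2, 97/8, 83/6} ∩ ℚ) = {-32/3, -9/2, 97/8, 83/6}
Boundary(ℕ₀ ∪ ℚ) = ℝ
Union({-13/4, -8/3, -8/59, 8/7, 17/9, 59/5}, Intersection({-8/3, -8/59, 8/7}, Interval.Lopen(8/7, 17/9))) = {-13/4, -8/3, -8/59, 8/7, 17/9, 59/5}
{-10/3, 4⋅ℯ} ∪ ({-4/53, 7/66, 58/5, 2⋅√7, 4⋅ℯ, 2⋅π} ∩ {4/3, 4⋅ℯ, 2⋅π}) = {-10/3, 4⋅ℯ, 2⋅π}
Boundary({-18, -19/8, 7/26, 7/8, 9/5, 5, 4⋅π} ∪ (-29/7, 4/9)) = {-18, -29/7, 4/9, 7/8, 9/5, 5, 4⋅π}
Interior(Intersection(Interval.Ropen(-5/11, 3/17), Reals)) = Interval.open(-5/11, 3/17)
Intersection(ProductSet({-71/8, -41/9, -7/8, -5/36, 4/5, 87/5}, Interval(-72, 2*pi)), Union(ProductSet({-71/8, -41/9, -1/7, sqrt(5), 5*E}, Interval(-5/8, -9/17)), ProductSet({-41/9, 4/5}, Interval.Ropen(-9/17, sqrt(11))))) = Union(ProductSet({-71/8, -41/9}, Interval(-5/8, -9/17)), ProductSet({-41/9, 4/5}, Interval.Ropen(-9/17, sqrt(11))))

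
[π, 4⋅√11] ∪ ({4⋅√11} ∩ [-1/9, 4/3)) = [π, 4⋅√11]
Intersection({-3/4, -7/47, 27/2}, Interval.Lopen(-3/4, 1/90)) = {-7/47}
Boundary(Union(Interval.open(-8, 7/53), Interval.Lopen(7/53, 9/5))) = {-8, 7/53, 9/5}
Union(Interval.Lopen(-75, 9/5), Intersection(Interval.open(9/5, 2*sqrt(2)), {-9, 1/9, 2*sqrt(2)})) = Interval.Lopen(-75, 9/5)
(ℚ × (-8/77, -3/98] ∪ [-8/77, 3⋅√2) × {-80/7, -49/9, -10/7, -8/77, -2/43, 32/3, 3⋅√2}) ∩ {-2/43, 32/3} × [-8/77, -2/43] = ({-2/43} × {-8/77, -2/43}) ∪ ({-2/43, 32/3} × (-8/77, -2/43])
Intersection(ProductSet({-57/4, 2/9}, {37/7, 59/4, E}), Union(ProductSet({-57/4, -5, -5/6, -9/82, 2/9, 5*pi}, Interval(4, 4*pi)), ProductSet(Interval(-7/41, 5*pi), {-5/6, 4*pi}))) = ProductSet({-57/4, 2/9}, {37/7})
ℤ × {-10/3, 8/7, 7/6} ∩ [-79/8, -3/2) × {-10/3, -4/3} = {-9, -8, …, -2} × {-10/3}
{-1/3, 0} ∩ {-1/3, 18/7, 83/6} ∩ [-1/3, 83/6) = {-1/3}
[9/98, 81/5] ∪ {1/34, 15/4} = {1/34} ∪ [9/98, 81/5]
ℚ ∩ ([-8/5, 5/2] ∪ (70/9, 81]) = (ℚ ∩ [-8/5, 5/2]) ∪ (ℚ ∩ (70/9, 81])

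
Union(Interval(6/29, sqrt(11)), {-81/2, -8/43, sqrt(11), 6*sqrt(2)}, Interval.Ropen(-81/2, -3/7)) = Union({-8/43, 6*sqrt(2)}, Interval.Ropen(-81/2, -3/7), Interval(6/29, sqrt(11)))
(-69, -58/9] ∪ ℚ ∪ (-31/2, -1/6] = ℚ ∪ [-69, -1/6]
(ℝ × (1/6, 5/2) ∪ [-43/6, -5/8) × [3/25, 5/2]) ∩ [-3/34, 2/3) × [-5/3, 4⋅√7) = [-3/34, 2/3) × (1/6, 5/2)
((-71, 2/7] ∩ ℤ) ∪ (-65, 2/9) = {-70, -69, …, 0} ∪ [-65, 2/9)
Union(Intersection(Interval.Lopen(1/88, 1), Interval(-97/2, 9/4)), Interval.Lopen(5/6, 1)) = Interval.Lopen(1/88, 1)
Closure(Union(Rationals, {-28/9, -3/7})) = Reals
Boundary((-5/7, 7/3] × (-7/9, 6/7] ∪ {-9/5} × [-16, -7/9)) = ({-9/5} × [-16, -7/9]) ∪ ({-5/7, 7/3} × [-7/9, 6/7]) ∪ ([-5/7, 7/3] × {-7/9, 6/7})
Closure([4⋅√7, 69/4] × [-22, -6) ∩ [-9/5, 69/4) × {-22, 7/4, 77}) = [4⋅√7, 69/4] × {-22}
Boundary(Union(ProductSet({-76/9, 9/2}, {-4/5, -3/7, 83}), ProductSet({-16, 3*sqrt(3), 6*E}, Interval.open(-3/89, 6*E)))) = Union(ProductSet({-76/9, 9/2}, {-4/5, -3/7, 83}), ProductSet({-16, 3*sqrt(3), 6*E}, Interval(-3/89, 6*E)))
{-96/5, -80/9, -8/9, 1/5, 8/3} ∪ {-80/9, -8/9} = {-96/5, -80/9, -8/9, 1/5, 8/3}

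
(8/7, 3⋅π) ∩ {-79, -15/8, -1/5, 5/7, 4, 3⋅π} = {4}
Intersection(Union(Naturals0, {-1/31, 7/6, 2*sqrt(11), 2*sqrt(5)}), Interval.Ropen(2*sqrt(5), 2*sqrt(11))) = Union({2*sqrt(5)}, Range(5, 7, 1))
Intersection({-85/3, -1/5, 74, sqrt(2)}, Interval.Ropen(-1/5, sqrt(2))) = {-1/5}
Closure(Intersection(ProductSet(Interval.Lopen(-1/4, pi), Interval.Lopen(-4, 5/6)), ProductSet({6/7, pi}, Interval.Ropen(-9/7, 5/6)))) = ProductSet({6/7, pi}, Interval(-9/7, 5/6))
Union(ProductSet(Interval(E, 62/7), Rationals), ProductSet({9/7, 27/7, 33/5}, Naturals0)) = Union(ProductSet({9/7, 27/7, 33/5}, Naturals0), ProductSet(Interval(E, 62/7), Rationals))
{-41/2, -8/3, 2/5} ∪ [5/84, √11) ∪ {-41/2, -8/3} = {-41/2, -8/3} ∪ [5/84, √11)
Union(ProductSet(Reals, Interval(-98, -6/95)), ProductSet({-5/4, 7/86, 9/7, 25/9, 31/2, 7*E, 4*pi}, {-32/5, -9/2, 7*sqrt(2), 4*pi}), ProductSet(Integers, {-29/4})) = Union(ProductSet({-5/4, 7/86, 9/7, 25/9, 31/2, 7*E, 4*pi}, {-32/5, -9/2, 7*sqrt(2), 4*pi}), ProductSet(Reals, Interval(-98, -6/95)))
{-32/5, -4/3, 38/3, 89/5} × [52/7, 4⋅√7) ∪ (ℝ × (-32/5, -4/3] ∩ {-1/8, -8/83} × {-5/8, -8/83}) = {-32/5, -4/3, 38/3, 89/5} × [52/7, 4⋅√7)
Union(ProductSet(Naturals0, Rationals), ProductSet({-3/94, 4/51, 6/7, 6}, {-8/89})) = Union(ProductSet({-3/94, 4/51, 6/7, 6}, {-8/89}), ProductSet(Naturals0, Rationals))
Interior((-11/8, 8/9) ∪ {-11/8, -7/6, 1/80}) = (-11/8, 8/9)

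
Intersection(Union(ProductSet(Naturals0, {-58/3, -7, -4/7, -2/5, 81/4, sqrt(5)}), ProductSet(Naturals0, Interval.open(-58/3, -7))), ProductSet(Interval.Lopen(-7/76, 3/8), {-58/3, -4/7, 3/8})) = ProductSet(Range(0, 1, 1), {-58/3, -4/7})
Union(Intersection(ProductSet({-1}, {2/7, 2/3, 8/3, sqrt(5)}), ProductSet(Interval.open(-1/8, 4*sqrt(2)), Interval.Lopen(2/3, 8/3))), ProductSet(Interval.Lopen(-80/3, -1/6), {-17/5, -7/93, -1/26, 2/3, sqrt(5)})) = ProductSet(Interval.Lopen(-80/3, -1/6), {-17/5, -7/93, -1/26, 2/3, sqrt(5)})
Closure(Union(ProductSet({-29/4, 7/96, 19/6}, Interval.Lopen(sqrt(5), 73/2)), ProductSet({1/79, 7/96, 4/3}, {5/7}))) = Union(ProductSet({-29/4, 7/96, 19/6}, Interval(sqrt(5), 73/2)), ProductSet({1/79, 7/96, 4/3}, {5/7}))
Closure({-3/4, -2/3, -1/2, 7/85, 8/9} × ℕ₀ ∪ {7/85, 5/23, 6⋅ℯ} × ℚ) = ({7/85, 5/23, 6⋅ℯ} × ℝ) ∪ ({-3/4, -2/3, -1/2, 7/85, 8/9} × ℕ₀)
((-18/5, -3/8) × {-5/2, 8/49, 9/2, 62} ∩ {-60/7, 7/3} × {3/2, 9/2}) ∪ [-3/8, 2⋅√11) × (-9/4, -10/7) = [-3/8, 2⋅√11) × (-9/4, -10/7)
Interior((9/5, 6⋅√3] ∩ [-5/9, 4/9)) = ∅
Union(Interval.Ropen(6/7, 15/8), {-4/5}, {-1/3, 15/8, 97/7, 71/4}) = Union({-4/5, -1/3, 97/7, 71/4}, Interval(6/7, 15/8))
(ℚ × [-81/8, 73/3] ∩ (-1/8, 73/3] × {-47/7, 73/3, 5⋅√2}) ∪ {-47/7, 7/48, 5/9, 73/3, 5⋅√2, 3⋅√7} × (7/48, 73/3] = ((ℚ ∩ (-1/8, 73/3]) × {-47/7, 73/3, 5⋅√2}) ∪ ({-47/7, 7/48, 5/9, 73/3, 5⋅√2, 3⋅√7} × (7/48, 73/3])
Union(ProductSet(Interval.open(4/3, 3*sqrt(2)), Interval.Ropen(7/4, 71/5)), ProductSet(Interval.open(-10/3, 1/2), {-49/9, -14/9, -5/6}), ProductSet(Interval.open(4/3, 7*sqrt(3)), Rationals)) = Union(ProductSet(Interval.open(-10/3, 1/2), {-49/9, -14/9, -5/6}), ProductSet(Interval.open(4/3, 3*sqrt(2)), Interval.Ropen(7/4, 71/5)), ProductSet(Interval.open(4/3, 7*sqrt(3)), Rationals))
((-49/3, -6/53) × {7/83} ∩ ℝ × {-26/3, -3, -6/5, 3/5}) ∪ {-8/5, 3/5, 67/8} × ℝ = {-8/5, 3/5, 67/8} × ℝ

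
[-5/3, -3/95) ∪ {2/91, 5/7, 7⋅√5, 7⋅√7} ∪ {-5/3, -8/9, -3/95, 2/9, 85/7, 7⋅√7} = [-5/3, -3/95] ∪ {2/91, 2/9, 5/7, 85/7, 7⋅√5, 7⋅√7}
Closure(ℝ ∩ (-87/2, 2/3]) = [-87/2, 2/3]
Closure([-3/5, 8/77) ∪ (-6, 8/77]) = [-6, 8/77]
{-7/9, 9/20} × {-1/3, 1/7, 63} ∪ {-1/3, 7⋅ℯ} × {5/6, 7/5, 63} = ({-7/9, 9/20} × {-1/3, 1/7, 63}) ∪ ({-1/3, 7⋅ℯ} × {5/6, 7/5, 63})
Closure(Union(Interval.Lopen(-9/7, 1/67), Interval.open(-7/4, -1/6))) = Interval(-7/4, 1/67)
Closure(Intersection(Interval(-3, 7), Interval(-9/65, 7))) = Interval(-9/65, 7)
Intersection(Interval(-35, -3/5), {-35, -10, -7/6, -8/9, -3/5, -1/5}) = {-35, -10, -7/6, -8/9, -3/5}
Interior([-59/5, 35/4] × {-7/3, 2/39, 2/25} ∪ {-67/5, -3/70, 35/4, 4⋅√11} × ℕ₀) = ∅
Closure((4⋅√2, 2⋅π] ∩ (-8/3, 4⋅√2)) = ∅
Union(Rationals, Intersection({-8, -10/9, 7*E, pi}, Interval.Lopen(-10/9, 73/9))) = Union({pi}, Rationals)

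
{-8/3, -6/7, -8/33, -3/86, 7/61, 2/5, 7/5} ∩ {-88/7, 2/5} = {2/5}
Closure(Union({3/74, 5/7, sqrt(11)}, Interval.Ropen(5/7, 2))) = Union({3/74, sqrt(11)}, Interval(5/7, 2))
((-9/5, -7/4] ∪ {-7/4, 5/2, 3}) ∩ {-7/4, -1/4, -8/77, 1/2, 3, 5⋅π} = {-7/4, 3}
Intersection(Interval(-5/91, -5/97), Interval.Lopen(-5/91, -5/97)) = Interval.Lopen(-5/91, -5/97)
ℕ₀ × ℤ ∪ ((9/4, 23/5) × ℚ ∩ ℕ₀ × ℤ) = (ℕ₀ ∪ {3, 4}) × ℤ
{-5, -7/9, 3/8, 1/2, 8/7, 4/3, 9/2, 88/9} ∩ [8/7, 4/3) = {8/7}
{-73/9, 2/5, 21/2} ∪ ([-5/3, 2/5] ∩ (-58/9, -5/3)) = {-73/9, 2/5, 21/2}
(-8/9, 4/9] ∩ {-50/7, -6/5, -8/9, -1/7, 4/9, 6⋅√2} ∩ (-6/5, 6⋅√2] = {-1/7, 4/9}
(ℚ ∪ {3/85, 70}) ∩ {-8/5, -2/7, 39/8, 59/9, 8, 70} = {-8/5, -2/7, 39/8, 59/9, 8, 70}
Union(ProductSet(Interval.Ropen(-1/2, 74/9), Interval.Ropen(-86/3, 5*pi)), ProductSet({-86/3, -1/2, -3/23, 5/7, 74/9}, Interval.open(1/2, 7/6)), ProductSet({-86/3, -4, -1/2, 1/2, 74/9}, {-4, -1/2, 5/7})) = Union(ProductSet({-86/3, -4, -1/2, 1/2, 74/9}, {-4, -1/2, 5/7}), ProductSet({-86/3, -1/2, -3/23, 5/7, 74/9}, Interval.open(1/2, 7/6)), ProductSet(Interval.Ropen(-1/2, 74/9), Interval.Ropen(-86/3, 5*pi)))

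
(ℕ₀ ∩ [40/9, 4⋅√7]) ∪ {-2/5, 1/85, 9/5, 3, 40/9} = {-2/5, 1/85, 9/5, 3, 40/9} ∪ {5, 6, …, 10}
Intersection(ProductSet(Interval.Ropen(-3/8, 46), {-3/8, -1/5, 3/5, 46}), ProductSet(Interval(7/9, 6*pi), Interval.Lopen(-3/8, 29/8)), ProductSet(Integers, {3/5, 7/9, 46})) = ProductSet(Range(1, 19, 1), {3/5})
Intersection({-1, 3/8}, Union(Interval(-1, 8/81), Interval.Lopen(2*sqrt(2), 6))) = {-1}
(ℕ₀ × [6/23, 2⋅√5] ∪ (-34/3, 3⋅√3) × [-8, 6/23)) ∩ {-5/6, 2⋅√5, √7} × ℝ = {-5/6, 2⋅√5, √7} × [-8, 6/23)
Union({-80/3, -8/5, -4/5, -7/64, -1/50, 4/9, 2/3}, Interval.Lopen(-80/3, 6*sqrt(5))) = Interval(-80/3, 6*sqrt(5))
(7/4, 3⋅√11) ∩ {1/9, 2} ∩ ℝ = {2}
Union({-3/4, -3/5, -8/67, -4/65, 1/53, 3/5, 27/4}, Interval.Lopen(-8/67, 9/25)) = Union({-3/4, -3/5, 3/5, 27/4}, Interval(-8/67, 9/25))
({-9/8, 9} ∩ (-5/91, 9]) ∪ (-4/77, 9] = (-4/77, 9]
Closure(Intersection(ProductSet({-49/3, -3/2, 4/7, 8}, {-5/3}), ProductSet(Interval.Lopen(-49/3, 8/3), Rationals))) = ProductSet({-3/2, 4/7}, {-5/3})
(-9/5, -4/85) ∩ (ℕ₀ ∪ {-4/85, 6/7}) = ∅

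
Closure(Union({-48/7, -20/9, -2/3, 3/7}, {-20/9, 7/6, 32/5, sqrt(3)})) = {-48/7, -20/9, -2/3, 3/7, 7/6, 32/5, sqrt(3)}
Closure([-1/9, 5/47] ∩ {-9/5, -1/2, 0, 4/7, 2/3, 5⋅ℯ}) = {0}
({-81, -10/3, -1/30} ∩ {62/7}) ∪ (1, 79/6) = (1, 79/6)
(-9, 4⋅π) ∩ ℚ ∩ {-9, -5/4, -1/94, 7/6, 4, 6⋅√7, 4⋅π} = {-5/4, -1/94, 7/6, 4}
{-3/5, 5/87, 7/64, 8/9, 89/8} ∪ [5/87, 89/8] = {-3/5} ∪ [5/87, 89/8]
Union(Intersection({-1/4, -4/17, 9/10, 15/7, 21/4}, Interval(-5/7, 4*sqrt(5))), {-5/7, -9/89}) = {-5/7, -1/4, -4/17, -9/89, 9/10, 15/7, 21/4}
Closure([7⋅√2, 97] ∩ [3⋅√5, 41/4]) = [7⋅√2, 41/4]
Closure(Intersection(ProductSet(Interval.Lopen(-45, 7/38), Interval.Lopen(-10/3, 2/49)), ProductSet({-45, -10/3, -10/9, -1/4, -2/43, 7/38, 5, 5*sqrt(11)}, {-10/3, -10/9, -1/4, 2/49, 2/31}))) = ProductSet({-10/3, -10/9, -1/4, -2/43, 7/38}, {-10/9, -1/4, 2/49})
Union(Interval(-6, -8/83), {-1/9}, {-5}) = Interval(-6, -8/83)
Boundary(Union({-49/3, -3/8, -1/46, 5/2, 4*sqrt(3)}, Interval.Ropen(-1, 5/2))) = {-49/3, -1, 5/2, 4*sqrt(3)}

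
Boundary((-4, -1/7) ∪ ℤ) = {-1/7} ∪ (ℤ \ (-4, -1/7))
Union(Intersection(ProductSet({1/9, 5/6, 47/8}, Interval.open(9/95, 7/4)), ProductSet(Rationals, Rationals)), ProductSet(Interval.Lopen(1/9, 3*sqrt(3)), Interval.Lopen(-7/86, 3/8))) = Union(ProductSet({1/9, 5/6, 47/8}, Intersection(Interval.open(9/95, 7/4), Rationals)), ProductSet(Interval.Lopen(1/9, 3*sqrt(3)), Interval.Lopen(-7/86, 3/8)))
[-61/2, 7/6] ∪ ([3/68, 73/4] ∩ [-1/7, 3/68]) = [-61/2, 7/6]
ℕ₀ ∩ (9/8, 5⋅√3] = {2, 3, …, 8}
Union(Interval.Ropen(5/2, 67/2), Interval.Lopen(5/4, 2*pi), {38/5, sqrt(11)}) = Interval.open(5/4, 67/2)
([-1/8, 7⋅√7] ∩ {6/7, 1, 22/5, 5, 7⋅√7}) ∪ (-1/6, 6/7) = (-1/6, 6/7] ∪ {1, 22/5, 5, 7⋅√7}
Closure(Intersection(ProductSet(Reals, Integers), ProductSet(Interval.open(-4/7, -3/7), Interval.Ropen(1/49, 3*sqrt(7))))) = ProductSet(Interval(-4/7, -3/7), Range(1, 8, 1))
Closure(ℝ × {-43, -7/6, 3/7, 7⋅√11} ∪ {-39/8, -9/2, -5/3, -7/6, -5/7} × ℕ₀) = ({-39/8, -9/2, -5/3, -7/6, -5/7} × ℕ₀) ∪ (ℝ × {-43, -7/6, 3/7, 7⋅√11})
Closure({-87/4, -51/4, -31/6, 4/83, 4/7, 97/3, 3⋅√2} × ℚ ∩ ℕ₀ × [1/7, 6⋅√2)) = ∅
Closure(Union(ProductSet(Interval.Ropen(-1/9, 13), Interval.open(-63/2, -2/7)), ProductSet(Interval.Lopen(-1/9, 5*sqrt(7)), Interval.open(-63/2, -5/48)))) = Union(ProductSet({-1/9, 5*sqrt(7)}, Interval(-63/2, -5/48)), ProductSet(Interval.Ropen(-1/9, 13), Interval.open(-63/2, -2/7)), ProductSet(Interval(-1/9, 5*sqrt(7)), {-63/2, -5/48}), ProductSet(Interval.Lopen(-1/9, 5*sqrt(7)), Interval.open(-63/2, -5/48)))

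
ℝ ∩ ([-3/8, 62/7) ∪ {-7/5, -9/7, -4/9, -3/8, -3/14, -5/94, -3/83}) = {-7/5, -9/7, -4/9} ∪ [-3/8, 62/7)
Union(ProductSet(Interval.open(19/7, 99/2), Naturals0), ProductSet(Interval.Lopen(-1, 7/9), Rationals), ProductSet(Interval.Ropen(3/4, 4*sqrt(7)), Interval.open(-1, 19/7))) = Union(ProductSet(Interval.Lopen(-1, 7/9), Rationals), ProductSet(Interval.Ropen(3/4, 4*sqrt(7)), Interval.open(-1, 19/7)), ProductSet(Interval.open(19/7, 99/2), Naturals0))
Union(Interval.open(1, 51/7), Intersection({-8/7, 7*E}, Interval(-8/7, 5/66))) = Union({-8/7}, Interval.open(1, 51/7))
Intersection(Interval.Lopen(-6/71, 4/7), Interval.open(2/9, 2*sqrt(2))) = Interval.Lopen(2/9, 4/7)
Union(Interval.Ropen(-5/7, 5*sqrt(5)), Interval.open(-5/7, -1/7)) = Interval.Ropen(-5/7, 5*sqrt(5))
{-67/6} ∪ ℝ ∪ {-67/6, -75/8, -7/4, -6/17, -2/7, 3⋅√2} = ℝ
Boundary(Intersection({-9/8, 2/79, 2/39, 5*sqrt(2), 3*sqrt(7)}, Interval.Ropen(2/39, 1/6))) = {2/39}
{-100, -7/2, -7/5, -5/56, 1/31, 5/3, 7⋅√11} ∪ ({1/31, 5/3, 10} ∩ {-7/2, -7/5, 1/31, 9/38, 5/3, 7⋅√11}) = {-100, -7/2, -7/5, -5/56, 1/31, 5/3, 7⋅√11}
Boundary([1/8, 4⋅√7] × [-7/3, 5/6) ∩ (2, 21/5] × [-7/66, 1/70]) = ({2, 21/5} × [-7/66, 1/70]) ∪ ([2, 21/5] × {-7/66, 1/70})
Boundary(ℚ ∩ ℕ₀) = ℕ₀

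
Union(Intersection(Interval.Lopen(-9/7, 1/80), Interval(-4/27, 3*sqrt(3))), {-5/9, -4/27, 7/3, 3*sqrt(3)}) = Union({-5/9, 7/3, 3*sqrt(3)}, Interval(-4/27, 1/80))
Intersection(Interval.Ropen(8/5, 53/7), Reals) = Interval.Ropen(8/5, 53/7)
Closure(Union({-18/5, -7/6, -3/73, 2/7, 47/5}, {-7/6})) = {-18/5, -7/6, -3/73, 2/7, 47/5}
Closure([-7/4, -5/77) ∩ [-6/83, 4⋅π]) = [-6/83, -5/77]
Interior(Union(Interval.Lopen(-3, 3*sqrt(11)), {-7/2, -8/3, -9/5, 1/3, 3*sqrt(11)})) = Interval.open(-3, 3*sqrt(11))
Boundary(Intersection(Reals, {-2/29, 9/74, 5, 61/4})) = {-2/29, 9/74, 5, 61/4}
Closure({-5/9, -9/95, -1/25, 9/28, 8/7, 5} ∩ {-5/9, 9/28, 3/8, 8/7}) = {-5/9, 9/28, 8/7}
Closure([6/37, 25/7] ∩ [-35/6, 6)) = [6/37, 25/7]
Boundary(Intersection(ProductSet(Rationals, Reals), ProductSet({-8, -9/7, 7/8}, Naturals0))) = ProductSet({-8, -9/7, 7/8}, Naturals0)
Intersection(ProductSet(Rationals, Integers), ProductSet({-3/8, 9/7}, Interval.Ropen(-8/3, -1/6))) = ProductSet({-3/8, 9/7}, Range(-2, 0, 1))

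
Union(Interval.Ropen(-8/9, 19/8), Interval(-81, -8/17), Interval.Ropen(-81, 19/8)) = Interval.Ropen(-81, 19/8)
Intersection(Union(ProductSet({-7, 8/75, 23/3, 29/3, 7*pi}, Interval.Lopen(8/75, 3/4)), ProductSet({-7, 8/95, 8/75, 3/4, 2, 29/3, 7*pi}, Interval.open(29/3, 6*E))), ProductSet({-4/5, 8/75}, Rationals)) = ProductSet({8/75}, Union(Intersection(Interval.Lopen(8/75, 3/4), Rationals), Intersection(Interval.open(29/3, 6*E), Rationals)))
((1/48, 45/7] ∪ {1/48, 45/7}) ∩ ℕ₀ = {1, 2, …, 6}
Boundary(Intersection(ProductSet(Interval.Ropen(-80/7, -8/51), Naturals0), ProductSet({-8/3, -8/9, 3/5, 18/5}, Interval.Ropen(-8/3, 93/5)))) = ProductSet({-8/3, -8/9}, Range(0, 19, 1))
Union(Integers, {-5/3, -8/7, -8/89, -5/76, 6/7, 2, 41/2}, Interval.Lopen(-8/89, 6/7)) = Union({-5/3, -8/7, 41/2}, Integers, Interval(-8/89, 6/7))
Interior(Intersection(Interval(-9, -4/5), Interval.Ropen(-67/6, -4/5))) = Interval.open(-9, -4/5)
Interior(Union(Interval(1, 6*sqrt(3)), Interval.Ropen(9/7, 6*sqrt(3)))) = Interval.open(1, 6*sqrt(3))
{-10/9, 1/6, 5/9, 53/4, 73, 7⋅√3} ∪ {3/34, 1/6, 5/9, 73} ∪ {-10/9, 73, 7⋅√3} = {-10/9, 3/34, 1/6, 5/9, 53/4, 73, 7⋅√3}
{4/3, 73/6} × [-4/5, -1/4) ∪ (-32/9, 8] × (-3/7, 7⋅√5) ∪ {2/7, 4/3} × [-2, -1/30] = ({2/7, 4/3} × [-2, -1/30]) ∪ ({4/3, 73/6} × [-4/5, -1/4)) ∪ ((-32/9, 8] × (-3/7, 7⋅√5))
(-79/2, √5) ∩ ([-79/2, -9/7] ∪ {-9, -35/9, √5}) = (-79/2, -9/7]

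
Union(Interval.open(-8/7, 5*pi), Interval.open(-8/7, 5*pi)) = Interval.open(-8/7, 5*pi)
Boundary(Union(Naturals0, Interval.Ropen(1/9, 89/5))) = Union(Complement(Naturals0, Interval.open(1/9, 89/5)), {1/9, 89/5})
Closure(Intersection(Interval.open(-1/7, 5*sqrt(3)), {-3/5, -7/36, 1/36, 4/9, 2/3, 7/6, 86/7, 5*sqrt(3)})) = {1/36, 4/9, 2/3, 7/6}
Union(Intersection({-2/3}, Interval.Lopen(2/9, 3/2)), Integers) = Integers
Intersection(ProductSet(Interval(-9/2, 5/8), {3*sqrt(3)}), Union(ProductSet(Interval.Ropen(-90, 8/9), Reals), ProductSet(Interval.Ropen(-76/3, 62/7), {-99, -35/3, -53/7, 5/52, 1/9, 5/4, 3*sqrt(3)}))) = ProductSet(Interval(-9/2, 5/8), {3*sqrt(3)})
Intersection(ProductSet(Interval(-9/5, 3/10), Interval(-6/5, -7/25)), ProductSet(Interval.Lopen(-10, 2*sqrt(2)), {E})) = EmptySet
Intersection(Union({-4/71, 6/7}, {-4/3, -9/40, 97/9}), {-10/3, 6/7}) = {6/7}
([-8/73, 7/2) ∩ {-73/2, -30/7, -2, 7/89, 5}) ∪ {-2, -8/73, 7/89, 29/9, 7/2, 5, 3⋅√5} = {-2, -8/73, 7/89, 29/9, 7/2, 5, 3⋅√5}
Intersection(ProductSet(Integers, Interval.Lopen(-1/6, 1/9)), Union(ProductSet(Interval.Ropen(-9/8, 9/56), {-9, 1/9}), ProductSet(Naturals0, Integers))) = Union(ProductSet(Naturals0, Range(0, 1, 1)), ProductSet(Range(-1, 1, 1), {1/9}))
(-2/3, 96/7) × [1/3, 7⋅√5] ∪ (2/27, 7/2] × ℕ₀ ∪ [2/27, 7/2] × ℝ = ([2/27, 7/2] × ℝ) ∪ ((-2/3, 96/7) × [1/3, 7⋅√5])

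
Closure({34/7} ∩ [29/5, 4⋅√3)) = ∅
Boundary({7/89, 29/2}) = {7/89, 29/2}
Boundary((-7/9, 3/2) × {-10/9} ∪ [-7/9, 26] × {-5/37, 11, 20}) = ([-7/9, 3/2] × {-10/9}) ∪ ([-7/9, 26] × {-5/37, 11, 20})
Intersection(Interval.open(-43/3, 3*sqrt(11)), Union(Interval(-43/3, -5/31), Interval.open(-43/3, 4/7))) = Interval.open(-43/3, 4/7)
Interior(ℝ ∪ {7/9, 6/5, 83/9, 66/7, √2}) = ℝ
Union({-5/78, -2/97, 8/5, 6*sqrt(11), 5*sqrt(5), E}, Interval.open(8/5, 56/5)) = Union({-5/78, -2/97, 6*sqrt(11)}, Interval.Ropen(8/5, 56/5))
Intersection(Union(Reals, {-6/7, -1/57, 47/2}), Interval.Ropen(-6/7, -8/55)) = Interval.Ropen(-6/7, -8/55)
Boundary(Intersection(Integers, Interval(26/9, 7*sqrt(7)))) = Range(3, 19, 1)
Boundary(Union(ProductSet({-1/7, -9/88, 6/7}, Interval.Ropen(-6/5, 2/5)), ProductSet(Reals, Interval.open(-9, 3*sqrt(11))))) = ProductSet(Reals, {-9, 3*sqrt(11)})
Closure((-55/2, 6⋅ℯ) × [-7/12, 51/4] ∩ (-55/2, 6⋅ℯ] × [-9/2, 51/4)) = ({-55/2, 6⋅ℯ} × [-7/12, 51/4]) ∪ ([-55/2, 6⋅ℯ] × {-7/12, 51/4}) ∪ ((-55/2, 6⋅ℯ) × [-7/12, 51/4))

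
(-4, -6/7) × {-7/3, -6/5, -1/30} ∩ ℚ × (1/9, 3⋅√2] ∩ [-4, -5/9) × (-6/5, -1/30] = ∅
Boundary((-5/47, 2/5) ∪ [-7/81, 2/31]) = {-5/47, 2/5}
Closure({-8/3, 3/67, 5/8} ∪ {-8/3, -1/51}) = {-8/3, -1/51, 3/67, 5/8}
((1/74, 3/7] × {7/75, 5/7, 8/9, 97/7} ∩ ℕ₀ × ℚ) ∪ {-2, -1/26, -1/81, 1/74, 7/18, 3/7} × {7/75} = {-2, -1/26, -1/81, 1/74, 7/18, 3/7} × {7/75}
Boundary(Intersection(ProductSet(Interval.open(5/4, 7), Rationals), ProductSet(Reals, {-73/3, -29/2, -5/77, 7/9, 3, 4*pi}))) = ProductSet(Interval(5/4, 7), {-73/3, -29/2, -5/77, 7/9, 3})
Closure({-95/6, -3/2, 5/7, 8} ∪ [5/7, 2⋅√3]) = {-95/6, -3/2, 8} ∪ [5/7, 2⋅√3]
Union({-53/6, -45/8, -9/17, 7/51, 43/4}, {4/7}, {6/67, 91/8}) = {-53/6, -45/8, -9/17, 6/67, 7/51, 4/7, 43/4, 91/8}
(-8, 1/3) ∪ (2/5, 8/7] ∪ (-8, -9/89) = (-8, 1/3) ∪ (2/5, 8/7]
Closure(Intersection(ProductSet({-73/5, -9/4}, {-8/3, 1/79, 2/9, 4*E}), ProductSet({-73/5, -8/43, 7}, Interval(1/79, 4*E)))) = ProductSet({-73/5}, {1/79, 2/9, 4*E})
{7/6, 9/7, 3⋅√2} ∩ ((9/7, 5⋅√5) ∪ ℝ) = {7/6, 9/7, 3⋅√2}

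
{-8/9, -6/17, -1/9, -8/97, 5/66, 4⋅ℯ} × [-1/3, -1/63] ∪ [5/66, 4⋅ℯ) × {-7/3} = ([5/66, 4⋅ℯ) × {-7/3}) ∪ ({-8/9, -6/17, -1/9, -8/97, 5/66, 4⋅ℯ} × [-1/3, -1/63])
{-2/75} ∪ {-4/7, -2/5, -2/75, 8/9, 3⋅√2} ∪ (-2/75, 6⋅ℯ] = {-4/7, -2/5} ∪ [-2/75, 6⋅ℯ]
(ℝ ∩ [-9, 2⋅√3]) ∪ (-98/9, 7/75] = (-98/9, 2⋅√3]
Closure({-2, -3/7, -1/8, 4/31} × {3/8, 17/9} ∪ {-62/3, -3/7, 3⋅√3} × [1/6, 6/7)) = ({-2, -3/7, -1/8, 4/31} × {3/8, 17/9}) ∪ ({-62/3, -3/7, 3⋅√3} × [1/6, 6/7])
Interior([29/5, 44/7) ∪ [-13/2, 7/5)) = (-13/2, 7/5) ∪ (29/5, 44/7)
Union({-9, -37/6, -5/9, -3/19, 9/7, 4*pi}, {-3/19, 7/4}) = {-9, -37/6, -5/9, -3/19, 9/7, 7/4, 4*pi}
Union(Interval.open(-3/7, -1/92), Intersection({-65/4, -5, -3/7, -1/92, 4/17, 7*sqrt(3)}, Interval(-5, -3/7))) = Union({-5}, Interval.Ropen(-3/7, -1/92))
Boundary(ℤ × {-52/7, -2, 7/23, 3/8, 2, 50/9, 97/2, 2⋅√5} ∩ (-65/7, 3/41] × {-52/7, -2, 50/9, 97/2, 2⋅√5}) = {-9, -8, …, 0} × {-52/7, -2, 50/9, 97/2, 2⋅√5}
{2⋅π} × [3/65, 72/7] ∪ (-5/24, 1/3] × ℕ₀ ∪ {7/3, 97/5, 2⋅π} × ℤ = ((-5/24, 1/3] × ℕ₀) ∪ ({7/3, 97/5, 2⋅π} × ℤ) ∪ ({2⋅π} × [3/65, 72/7])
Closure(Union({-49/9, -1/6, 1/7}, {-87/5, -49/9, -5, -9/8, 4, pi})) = {-87/5, -49/9, -5, -9/8, -1/6, 1/7, 4, pi}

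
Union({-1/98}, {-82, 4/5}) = {-82, -1/98, 4/5}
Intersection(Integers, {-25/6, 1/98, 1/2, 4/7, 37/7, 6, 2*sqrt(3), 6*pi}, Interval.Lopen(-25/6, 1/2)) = EmptySet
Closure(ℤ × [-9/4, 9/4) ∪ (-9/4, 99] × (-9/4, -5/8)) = (ℤ × [-9/4, 9/4]) ∪ ({-9/4, 99} × [-9/4, -5/8]) ∪ ([-9/4, 99] × {-9/4, -5/8}) ∪ ((-9/4, 99] × (-9/4, -5/8))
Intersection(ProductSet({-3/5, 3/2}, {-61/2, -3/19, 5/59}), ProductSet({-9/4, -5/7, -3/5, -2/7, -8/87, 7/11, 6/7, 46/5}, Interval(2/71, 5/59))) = ProductSet({-3/5}, {5/59})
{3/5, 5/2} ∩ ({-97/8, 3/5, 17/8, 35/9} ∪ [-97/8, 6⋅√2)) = {3/5, 5/2}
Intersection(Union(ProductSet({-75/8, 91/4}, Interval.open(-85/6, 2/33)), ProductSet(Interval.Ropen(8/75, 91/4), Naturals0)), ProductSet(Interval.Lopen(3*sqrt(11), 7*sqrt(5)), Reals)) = ProductSet(Interval.Lopen(3*sqrt(11), 7*sqrt(5)), Naturals0)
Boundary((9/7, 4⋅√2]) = {9/7, 4⋅√2}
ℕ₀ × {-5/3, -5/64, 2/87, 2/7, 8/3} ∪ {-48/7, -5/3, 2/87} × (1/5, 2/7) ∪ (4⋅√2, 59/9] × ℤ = (ℕ₀ × {-5/3, -5/64, 2/87, 2/7, 8/3}) ∪ ({-48/7, -5/3, 2/87} × (1/5, 2/7)) ∪ ((4⋅√2, 59/9] × ℤ)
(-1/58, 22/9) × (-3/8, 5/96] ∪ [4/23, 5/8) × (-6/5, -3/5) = ((-1/58, 22/9) × (-3/8, 5/96]) ∪ ([4/23, 5/8) × (-6/5, -3/5))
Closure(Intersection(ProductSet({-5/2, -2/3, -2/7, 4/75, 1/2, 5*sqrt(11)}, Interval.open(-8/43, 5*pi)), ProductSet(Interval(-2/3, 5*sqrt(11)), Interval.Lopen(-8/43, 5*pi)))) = ProductSet({-2/3, -2/7, 4/75, 1/2, 5*sqrt(11)}, Interval(-8/43, 5*pi))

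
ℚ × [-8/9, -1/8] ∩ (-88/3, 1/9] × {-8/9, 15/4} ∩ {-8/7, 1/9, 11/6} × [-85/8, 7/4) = {-8/7, 1/9} × {-8/9}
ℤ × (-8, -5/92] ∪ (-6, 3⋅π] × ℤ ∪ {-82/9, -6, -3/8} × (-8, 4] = (ℤ × (-8, -5/92]) ∪ ((-6, 3⋅π] × ℤ) ∪ ({-82/9, -6, -3/8} × (-8, 4])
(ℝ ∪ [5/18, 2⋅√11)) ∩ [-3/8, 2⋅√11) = [-3/8, 2⋅√11)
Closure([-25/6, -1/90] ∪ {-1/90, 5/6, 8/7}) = [-25/6, -1/90] ∪ {5/6, 8/7}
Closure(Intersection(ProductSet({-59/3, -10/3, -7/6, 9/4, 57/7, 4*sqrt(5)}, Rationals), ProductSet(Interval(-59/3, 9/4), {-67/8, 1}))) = ProductSet({-59/3, -10/3, -7/6, 9/4}, {-67/8, 1})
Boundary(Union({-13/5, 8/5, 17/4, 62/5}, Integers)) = Union({-13/5, 8/5, 17/4, 62/5}, Integers)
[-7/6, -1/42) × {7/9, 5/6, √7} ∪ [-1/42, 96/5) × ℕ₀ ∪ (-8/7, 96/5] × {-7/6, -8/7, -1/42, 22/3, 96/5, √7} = ([-1/42, 96/5) × ℕ₀) ∪ ([-7/6, -1/42) × {7/9, 5/6, √7}) ∪ ((-8/7, 96/5] × {-7/6, -8/7, -1/42, 22/3, 96/5, √7})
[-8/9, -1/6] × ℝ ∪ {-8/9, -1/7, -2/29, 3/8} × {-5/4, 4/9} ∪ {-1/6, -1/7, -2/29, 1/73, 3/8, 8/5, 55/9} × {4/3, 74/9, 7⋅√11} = ([-8/9, -1/6] × ℝ) ∪ ({-8/9, -1/7, -2/29, 3/8} × {-5/4, 4/9}) ∪ ({-1/6, -1/7, -2/29, 1/73, 3/8, 8/5, 55/9} × {4/3, 74/9, 7⋅√11})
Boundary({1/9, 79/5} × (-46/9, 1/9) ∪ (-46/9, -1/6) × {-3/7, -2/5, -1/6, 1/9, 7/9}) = ({1/9, 79/5} × [-46/9, 1/9]) ∪ ([-46/9, -1/6] × {-3/7, -2/5, -1/6, 1/9, 7/9})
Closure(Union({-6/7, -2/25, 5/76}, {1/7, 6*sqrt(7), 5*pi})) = {-6/7, -2/25, 5/76, 1/7, 6*sqrt(7), 5*pi}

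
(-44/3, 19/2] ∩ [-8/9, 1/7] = [-8/9, 1/7]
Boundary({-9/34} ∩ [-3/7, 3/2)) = {-9/34}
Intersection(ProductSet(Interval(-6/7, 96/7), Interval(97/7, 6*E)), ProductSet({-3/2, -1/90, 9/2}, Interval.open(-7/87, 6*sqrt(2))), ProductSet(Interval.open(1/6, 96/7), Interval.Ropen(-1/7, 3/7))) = EmptySet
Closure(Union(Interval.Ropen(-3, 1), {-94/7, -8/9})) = Union({-94/7}, Interval(-3, 1))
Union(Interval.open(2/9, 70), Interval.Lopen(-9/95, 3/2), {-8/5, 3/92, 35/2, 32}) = Union({-8/5}, Interval.open(-9/95, 70))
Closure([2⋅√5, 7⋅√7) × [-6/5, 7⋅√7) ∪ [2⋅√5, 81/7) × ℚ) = ({2⋅√5} × ℝ) ∪ ([2⋅√5, 81/7) × ℚ) ∪ ({2⋅√5, 7⋅√7} × [-6/5, 7⋅√7]) ∪ ([2⋅√5, 7⋅√7] × {-6/5, 7⋅√7}) ∪ ([2⋅√5, 7⋅√7) × [-6/5, 7⋅√7)) ∪ ([2⋅√5, 81/7] × ((-∞, -6/5] ∪ [7⋅√7, ∞)))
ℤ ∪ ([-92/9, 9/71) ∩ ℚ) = ℤ ∪ (ℚ ∩ [-92/9, 9/71))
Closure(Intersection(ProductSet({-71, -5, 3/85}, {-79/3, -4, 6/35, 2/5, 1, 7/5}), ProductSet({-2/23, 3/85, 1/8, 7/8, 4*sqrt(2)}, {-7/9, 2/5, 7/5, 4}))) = ProductSet({3/85}, {2/5, 7/5})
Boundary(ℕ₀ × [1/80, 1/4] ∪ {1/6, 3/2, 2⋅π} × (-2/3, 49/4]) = (ℕ₀ × [1/80, 1/4]) ∪ ({1/6, 3/2, 2⋅π} × [-2/3, 49/4])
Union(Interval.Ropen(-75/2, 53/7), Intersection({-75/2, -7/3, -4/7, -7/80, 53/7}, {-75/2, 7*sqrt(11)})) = Interval.Ropen(-75/2, 53/7)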